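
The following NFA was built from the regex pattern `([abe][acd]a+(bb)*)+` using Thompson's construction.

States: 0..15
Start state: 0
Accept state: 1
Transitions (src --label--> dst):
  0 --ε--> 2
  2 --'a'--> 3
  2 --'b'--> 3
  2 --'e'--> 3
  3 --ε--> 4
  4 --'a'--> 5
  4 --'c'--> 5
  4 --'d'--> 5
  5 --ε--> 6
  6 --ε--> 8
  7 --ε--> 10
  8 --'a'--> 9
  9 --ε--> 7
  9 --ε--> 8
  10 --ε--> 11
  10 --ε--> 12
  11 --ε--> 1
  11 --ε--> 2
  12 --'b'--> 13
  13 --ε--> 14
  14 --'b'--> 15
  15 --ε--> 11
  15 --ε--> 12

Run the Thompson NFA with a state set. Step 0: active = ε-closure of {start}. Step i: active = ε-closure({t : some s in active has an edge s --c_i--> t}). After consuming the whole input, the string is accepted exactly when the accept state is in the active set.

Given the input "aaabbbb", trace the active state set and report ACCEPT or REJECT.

Answer: ACCEPT

Trace:
initial (ε-close {0}): {0,2}
'a' @ 1: {3,4}
'a' @ 2: {5,6,8}
'a' @ 3: {1,2,7,8,9,10,11,12}  [accepting]
'b' @ 4: {3,4,13,14}
'b' @ 5: {1,2,11,12,15}  [accepting]
'b' @ 6: {3,4,13,14}
'b' @ 7: {1,2,11,12,15}  [accepting]
after full input: {1,2,11,12,15}  (accept=1 in)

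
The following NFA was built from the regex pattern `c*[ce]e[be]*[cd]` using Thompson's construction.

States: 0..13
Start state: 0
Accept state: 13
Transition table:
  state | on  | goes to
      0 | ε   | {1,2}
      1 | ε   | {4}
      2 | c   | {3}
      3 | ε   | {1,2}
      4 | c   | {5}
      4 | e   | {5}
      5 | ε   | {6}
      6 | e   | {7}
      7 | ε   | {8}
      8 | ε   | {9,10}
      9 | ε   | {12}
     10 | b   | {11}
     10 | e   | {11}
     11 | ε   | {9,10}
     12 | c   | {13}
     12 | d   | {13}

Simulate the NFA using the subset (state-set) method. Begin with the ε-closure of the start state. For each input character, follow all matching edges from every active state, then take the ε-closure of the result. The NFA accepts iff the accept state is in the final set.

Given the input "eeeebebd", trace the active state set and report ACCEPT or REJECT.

S₀ = ε-closure({0}) = {0,1,2,4}
'e' @ 1: {5,6}
'e' @ 2: {7,8,9,10,12}
'e' @ 3: {9,10,11,12}
'e' @ 4: {9,10,11,12}
'b' @ 5: {9,10,11,12}
'e' @ 6: {9,10,11,12}
'b' @ 7: {9,10,11,12}
'd' @ 8: {13}  [accepting]
final: {13}; accept 13 in set

Answer: ACCEPT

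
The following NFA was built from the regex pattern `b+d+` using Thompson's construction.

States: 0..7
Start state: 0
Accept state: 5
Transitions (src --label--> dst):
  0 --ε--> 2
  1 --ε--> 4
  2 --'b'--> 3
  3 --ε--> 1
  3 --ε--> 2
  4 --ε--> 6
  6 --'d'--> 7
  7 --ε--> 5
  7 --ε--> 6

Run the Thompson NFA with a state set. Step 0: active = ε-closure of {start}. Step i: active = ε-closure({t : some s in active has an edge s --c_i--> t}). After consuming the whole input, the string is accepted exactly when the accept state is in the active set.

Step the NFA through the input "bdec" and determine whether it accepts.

S₀ = ε-closure({0}) = {0,2}
'b' @ 1: {1,2,3,4,6}
'd' @ 2: {5,6,7}  (accept∈set)
'e' @ 3: {}  — no active states
rest 'c' ignored (set empty)
after full input: {}  (accept=5 not in)

Answer: REJECT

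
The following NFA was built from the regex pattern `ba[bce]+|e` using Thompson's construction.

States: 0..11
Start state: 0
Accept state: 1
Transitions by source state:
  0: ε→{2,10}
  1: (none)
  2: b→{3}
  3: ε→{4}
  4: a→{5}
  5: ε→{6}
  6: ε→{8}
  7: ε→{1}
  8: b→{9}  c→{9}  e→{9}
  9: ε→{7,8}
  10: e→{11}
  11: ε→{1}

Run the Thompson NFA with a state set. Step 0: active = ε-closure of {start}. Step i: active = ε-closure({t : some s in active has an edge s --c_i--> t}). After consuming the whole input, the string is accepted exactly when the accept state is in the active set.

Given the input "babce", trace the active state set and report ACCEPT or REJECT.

Answer: ACCEPT

Derivation:
start: ε-closure({0}) = {0,2,10}
'b' @ 1: {3,4}
'a' @ 2: {5,6,8}
'b' @ 3: {1,7,8,9}  (accept∈set)
'c' @ 4: {1,7,8,9}  (accept∈set)
'e' @ 5: {1,7,8,9}  (accept∈set)
end set {1,7,8,9} — state 1 in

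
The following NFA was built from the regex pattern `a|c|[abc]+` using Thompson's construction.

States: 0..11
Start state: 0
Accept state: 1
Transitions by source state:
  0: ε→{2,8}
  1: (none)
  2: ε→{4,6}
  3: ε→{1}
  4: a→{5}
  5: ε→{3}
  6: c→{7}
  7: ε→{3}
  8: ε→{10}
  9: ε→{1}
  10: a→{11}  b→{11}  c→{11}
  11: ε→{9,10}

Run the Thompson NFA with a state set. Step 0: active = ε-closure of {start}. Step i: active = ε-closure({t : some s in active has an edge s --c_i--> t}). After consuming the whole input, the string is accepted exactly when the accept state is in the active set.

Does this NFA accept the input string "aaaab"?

initial (ε-close {0}): {0,2,4,6,8,10}
'a' @ 1: {1,3,5,9,10,11}  (accept∈set)
'a' @ 2: {1,9,10,11}  (accept∈set)
'a' @ 3: {1,9,10,11}  (accept∈set)
'a' @ 4: {1,9,10,11}  (accept∈set)
'b' @ 5: {1,9,10,11}  (accept∈set)
final: {1,9,10,11}; accept 1 in set

Answer: ACCEPT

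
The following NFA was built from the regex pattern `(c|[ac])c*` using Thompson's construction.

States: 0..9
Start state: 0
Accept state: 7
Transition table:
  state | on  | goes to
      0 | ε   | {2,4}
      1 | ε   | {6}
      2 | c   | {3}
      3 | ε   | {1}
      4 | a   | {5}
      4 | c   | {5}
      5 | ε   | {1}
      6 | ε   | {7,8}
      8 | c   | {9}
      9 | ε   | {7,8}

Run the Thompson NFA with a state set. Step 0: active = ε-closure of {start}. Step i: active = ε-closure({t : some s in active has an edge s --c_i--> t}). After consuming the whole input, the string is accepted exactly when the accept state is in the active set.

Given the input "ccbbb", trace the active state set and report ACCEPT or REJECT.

Answer: REJECT

Trace:
S₀ = ε-closure({0}) = {0,2,4}
'c' @ 1: {1,3,5,6,7,8}  (accept∈set)
'c' @ 2: {7,8,9}  (accept∈set)
'b' @ 3: {}  — state set empty
rest 'bb' ignored (set empty)
final: {}; accept 7 not in set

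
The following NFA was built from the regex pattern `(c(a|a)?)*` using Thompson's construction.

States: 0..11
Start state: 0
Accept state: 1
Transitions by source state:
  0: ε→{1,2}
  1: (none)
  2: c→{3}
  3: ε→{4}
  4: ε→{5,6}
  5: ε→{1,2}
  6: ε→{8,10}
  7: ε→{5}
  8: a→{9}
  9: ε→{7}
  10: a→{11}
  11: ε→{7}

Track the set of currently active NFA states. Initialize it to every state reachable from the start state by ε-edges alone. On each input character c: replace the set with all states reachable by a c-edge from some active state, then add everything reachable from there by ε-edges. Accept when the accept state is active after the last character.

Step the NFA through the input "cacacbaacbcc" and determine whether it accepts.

Answer: REJECT

Derivation:
initial (ε-close {0}): {0,1,2}
'c' @ 1: {1,2,3,4,5,6,8,10}  ✓accept
'a' @ 2: {1,2,5,7,9,11}  ✓accept
'c' @ 3: {1,2,3,4,5,6,8,10}  ✓accept
'a' @ 4: {1,2,5,7,9,11}  ✓accept
'c' @ 5: {1,2,3,4,5,6,8,10}  ✓accept
'b' @ 6: {}  — state set empty
rest 'aacbcc' ignored (set empty)
end set {} — state 1 not in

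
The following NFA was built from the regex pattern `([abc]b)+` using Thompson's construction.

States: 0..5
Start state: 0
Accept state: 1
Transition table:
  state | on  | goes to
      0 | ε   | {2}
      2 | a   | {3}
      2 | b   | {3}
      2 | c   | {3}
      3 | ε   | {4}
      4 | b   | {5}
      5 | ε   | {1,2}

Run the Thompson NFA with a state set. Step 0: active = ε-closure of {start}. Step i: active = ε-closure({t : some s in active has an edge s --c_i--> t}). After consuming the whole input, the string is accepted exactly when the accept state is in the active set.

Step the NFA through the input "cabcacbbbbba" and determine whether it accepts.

Answer: REJECT

Derivation:
S₀ = ε-closure({0}) = {0,2}
'c' @ 1: {3,4}
'a' @ 2: {}  — state set empty
rest 'bcacbbbbba' ignored (set empty)
final: {}; accept 1 not in set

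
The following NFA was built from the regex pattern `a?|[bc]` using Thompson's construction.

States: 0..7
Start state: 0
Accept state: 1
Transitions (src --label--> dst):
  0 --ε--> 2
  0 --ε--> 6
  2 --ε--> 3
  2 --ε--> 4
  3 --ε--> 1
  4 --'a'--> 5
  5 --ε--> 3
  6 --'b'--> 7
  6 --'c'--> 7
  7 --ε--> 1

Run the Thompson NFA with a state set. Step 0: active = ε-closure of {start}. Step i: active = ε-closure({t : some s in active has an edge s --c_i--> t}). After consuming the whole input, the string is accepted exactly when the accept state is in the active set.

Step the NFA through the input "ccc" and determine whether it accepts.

initial (ε-close {0}): {0,1,2,3,4,6}
'c' @ 1: {1,7}  ✓accept
'c' @ 2: {}  — state set empty
rest 'c' ignored (set empty)
end set {} — state 1 not in

Answer: REJECT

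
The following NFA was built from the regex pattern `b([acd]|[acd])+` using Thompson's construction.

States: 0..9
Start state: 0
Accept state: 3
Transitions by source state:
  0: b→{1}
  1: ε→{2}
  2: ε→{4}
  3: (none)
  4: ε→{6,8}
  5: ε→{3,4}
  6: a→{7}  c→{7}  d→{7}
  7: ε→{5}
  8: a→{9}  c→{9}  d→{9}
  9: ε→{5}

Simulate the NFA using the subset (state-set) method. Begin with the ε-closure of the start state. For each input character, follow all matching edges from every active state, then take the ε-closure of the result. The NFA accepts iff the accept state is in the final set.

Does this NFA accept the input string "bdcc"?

Answer: ACCEPT

Derivation:
initial (ε-close {0}): {0}
'b' @ 1: {1,2,4,6,8}
'd' @ 2: {3,4,5,6,7,8,9}  ✓accept
'c' @ 3: {3,4,5,6,7,8,9}  ✓accept
'c' @ 4: {3,4,5,6,7,8,9}  ✓accept
after full input: {3,4,5,6,7,8,9}  (accept=3 in)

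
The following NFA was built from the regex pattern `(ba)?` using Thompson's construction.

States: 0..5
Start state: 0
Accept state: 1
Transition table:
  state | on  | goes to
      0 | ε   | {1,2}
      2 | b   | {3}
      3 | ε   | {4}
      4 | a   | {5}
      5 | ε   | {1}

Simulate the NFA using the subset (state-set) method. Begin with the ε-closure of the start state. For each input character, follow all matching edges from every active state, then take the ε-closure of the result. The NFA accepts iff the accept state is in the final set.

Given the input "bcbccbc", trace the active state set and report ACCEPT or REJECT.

initial (ε-close {0}): {0,1,2}
'b' @ 1: {3,4}
'c' @ 2: {}  — dead — no transitions
rest 'bccbc' ignored (set empty)
final: {}; accept 1 not in set

Answer: REJECT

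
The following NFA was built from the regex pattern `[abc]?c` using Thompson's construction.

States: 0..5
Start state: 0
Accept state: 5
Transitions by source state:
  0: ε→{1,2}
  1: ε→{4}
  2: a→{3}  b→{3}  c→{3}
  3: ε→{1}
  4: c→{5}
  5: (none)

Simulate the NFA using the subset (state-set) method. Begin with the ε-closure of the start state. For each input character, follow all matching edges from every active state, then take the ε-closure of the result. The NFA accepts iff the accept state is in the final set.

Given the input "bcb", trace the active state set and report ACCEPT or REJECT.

Answer: REJECT

Trace:
start: ε-closure({0}) = {0,1,2,4}
'b' @ 1: {1,3,4}
'c' @ 2: {5}  ✓accept
'b' @ 3: {}  — state set empty
final: {}; accept 5 not in set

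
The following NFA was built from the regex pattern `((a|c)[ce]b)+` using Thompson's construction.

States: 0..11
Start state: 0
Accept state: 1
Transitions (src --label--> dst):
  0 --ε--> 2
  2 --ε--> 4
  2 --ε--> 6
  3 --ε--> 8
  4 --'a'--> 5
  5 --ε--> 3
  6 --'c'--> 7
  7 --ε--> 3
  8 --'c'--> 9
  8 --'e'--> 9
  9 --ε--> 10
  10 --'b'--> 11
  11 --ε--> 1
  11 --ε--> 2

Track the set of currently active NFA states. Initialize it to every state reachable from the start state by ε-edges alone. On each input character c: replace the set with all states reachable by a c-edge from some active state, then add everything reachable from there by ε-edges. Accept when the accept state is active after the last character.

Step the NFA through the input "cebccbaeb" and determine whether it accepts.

Answer: ACCEPT

Steps:
initial (ε-close {0}): {0,2,4,6}
'c' @ 1: {3,7,8}
'e' @ 2: {9,10}
'b' @ 3: {1,2,4,6,11}  ✓accept
'c' @ 4: {3,7,8}
'c' @ 5: {9,10}
'b' @ 6: {1,2,4,6,11}  ✓accept
'a' @ 7: {3,5,8}
'e' @ 8: {9,10}
'b' @ 9: {1,2,4,6,11}  ✓accept
end set {1,2,4,6,11} — state 1 in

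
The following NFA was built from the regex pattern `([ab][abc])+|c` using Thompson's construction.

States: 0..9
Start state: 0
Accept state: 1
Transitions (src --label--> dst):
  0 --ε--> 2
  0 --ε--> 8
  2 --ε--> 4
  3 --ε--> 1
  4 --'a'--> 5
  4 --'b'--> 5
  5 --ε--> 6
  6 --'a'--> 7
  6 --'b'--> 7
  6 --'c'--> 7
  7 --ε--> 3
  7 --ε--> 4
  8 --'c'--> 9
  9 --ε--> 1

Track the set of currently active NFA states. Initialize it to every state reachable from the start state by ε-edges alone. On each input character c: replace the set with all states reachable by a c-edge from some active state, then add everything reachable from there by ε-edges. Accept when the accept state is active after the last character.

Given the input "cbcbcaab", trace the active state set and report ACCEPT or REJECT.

S₀ = ε-closure({0}) = {0,2,4,8}
'c' @ 1: {1,9}  (accept∈set)
'b' @ 2: {}  — dead — no transitions
rest 'cbcaab' ignored (set empty)
final: {}; accept 1 not in set

Answer: REJECT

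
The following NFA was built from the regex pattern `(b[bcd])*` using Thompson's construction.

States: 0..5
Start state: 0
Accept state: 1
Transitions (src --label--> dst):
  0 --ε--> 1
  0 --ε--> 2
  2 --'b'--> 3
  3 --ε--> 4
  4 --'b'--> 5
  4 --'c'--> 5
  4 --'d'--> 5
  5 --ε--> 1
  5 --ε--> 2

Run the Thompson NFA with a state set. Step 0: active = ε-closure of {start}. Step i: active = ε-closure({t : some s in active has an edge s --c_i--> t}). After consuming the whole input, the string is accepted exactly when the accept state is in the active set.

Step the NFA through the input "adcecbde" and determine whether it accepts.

initial (ε-close {0}): {0,1,2}
'a' @ 1: {}  — no active states
rest 'dcecbde' ignored (set empty)
final: {}; accept 1 not in set

Answer: REJECT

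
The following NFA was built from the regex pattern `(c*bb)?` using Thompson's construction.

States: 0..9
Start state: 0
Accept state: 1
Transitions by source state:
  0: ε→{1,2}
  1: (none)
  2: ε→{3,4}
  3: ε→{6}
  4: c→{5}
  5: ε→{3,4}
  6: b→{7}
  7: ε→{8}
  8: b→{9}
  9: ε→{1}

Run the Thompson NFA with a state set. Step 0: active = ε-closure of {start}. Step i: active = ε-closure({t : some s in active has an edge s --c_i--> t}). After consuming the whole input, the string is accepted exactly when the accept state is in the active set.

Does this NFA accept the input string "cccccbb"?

start: ε-closure({0}) = {0,1,2,3,4,6}
'c' @ 1: {3,4,5,6}
'c' @ 2: {3,4,5,6}
'c' @ 3: {3,4,5,6}
'c' @ 4: {3,4,5,6}
'c' @ 5: {3,4,5,6}
'b' @ 6: {7,8}
'b' @ 7: {1,9}  (accept∈set)
after full input: {1,9}  (accept=1 in)

Answer: ACCEPT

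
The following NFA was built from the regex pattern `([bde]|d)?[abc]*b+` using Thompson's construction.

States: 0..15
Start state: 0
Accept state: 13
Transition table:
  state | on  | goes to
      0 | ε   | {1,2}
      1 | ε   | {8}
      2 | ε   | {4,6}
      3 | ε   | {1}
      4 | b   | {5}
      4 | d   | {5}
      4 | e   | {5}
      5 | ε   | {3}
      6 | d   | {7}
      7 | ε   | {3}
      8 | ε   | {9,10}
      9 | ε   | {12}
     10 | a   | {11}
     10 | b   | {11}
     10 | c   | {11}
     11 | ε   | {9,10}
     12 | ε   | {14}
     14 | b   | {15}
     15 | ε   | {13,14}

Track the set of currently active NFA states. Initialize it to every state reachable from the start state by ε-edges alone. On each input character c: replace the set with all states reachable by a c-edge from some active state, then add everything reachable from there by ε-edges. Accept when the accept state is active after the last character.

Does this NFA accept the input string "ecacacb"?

Answer: ACCEPT

Trace:
start: ε-closure({0}) = {0,1,2,4,6,8,9,10,12,14}
'e' @ 1: {1,3,5,8,9,10,12,14}
'c' @ 2: {9,10,11,12,14}
'a' @ 3: {9,10,11,12,14}
'c' @ 4: {9,10,11,12,14}
'a' @ 5: {9,10,11,12,14}
'c' @ 6: {9,10,11,12,14}
'b' @ 7: {9,10,11,12,13,14,15}  [accepting]
end set {9,10,11,12,13,14,15} — state 13 in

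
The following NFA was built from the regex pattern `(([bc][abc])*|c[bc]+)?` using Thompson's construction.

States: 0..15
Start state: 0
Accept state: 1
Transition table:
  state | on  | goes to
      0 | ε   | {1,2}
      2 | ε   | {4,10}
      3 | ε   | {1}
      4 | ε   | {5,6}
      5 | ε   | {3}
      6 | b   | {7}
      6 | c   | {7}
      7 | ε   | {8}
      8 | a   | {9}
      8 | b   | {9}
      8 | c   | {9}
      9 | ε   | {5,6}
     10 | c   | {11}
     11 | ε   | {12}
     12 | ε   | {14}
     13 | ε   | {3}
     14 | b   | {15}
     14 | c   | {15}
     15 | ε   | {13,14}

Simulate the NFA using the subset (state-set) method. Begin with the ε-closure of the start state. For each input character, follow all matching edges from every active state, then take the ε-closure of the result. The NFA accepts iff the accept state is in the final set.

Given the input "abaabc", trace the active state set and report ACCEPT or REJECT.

start: ε-closure({0}) = {0,1,2,3,4,5,6,10}
'a' @ 1: {}  — no active states
rest 'baabc' ignored (set empty)
end set {} — state 1 not in

Answer: REJECT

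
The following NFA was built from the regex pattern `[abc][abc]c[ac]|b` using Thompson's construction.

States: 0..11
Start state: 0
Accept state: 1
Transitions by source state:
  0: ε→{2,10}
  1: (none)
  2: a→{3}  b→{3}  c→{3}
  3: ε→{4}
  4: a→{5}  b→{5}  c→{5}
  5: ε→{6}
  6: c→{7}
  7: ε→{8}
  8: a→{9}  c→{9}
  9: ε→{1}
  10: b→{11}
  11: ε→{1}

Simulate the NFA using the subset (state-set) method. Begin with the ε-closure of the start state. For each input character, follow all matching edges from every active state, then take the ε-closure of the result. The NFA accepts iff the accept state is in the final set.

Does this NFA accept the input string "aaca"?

S₀ = ε-closure({0}) = {0,2,10}
'a' @ 1: {3,4}
'a' @ 2: {5,6}
'c' @ 3: {7,8}
'a' @ 4: {1,9}  ✓accept
end set {1,9} — state 1 in

Answer: ACCEPT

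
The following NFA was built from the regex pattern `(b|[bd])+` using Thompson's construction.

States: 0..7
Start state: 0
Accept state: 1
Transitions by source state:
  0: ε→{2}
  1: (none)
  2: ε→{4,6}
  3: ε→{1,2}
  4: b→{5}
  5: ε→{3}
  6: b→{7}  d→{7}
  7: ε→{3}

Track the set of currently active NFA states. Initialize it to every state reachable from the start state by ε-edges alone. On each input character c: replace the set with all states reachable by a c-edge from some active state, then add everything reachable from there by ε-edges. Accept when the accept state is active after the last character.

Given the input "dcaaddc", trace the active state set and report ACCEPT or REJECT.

Answer: REJECT

Derivation:
S₀ = ε-closure({0}) = {0,2,4,6}
'd' @ 1: {1,2,3,4,6,7}  (accept∈set)
'c' @ 2: {}  — dead — no transitions
rest 'aaddc' ignored (set empty)
after full input: {}  (accept=1 not in)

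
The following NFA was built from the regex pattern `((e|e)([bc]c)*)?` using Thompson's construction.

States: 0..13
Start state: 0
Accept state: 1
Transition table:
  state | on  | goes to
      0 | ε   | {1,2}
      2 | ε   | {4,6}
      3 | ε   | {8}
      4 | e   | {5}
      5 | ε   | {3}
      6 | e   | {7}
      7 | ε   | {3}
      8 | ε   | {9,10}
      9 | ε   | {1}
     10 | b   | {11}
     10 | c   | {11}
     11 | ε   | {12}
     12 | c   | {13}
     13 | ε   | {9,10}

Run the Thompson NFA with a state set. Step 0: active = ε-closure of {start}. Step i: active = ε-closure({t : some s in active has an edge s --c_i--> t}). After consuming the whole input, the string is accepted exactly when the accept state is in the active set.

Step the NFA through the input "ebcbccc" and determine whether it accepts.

Answer: ACCEPT

Trace:
S₀ = ε-closure({0}) = {0,1,2,4,6}
'e' @ 1: {1,3,5,7,8,9,10}  (accept∈set)
'b' @ 2: {11,12}
'c' @ 3: {1,9,10,13}  (accept∈set)
'b' @ 4: {11,12}
'c' @ 5: {1,9,10,13}  (accept∈set)
'c' @ 6: {11,12}
'c' @ 7: {1,9,10,13}  (accept∈set)
after full input: {1,9,10,13}  (accept=1 in)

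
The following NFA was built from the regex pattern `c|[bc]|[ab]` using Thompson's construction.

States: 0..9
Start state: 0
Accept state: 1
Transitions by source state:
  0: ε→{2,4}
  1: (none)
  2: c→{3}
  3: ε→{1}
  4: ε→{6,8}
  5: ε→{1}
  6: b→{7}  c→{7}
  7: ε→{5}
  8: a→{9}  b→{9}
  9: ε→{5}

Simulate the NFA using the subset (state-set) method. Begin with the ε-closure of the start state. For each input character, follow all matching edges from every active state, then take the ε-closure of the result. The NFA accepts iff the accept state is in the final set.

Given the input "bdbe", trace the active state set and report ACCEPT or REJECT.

Answer: REJECT

Trace:
S₀ = ε-closure({0}) = {0,2,4,6,8}
'b' @ 1: {1,5,7,9}  ✓accept
'd' @ 2: {}  — dead — no transitions
rest 'be' ignored (set empty)
after full input: {}  (accept=1 not in)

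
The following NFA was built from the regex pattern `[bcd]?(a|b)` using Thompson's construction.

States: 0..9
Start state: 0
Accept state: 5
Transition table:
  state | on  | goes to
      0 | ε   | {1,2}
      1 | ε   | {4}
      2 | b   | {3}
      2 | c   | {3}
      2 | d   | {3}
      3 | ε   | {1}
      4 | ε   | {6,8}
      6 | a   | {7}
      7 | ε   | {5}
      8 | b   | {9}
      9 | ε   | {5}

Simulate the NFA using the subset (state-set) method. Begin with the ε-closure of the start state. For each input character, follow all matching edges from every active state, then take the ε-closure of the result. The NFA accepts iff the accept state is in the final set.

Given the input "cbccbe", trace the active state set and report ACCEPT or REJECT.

Answer: REJECT

Derivation:
S₀ = ε-closure({0}) = {0,1,2,4,6,8}
'c' @ 1: {1,3,4,6,8}
'b' @ 2: {5,9}  (accept∈set)
'c' @ 3: {}  — dead — no transitions
rest 'cbe' ignored (set empty)
final: {}; accept 5 not in set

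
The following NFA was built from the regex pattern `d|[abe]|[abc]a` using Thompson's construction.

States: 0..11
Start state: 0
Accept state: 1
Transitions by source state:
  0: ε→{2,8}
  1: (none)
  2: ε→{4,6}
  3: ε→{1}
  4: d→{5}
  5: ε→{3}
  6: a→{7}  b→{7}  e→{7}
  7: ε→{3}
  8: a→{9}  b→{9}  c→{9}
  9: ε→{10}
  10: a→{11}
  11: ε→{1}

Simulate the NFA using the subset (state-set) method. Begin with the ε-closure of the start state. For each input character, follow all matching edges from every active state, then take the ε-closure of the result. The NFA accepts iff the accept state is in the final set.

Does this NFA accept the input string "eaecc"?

S₀ = ε-closure({0}) = {0,2,4,6,8}
'e' @ 1: {1,3,7}  [accepting]
'a' @ 2: {}  — no active states
rest 'ecc' ignored (set empty)
after full input: {}  (accept=1 not in)

Answer: REJECT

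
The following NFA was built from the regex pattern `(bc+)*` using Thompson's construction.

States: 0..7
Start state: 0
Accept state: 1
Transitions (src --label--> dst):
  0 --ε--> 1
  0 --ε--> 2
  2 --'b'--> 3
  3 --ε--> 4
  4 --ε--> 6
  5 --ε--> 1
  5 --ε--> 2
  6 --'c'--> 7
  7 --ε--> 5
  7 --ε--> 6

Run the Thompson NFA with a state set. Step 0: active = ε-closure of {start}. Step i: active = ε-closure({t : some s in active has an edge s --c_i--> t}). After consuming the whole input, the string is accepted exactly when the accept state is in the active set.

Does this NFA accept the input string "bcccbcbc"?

Answer: ACCEPT

Trace:
initial (ε-close {0}): {0,1,2}
'b' @ 1: {3,4,6}
'c' @ 2: {1,2,5,6,7}  [accepting]
'c' @ 3: {1,2,5,6,7}  [accepting]
'c' @ 4: {1,2,5,6,7}  [accepting]
'b' @ 5: {3,4,6}
'c' @ 6: {1,2,5,6,7}  [accepting]
'b' @ 7: {3,4,6}
'c' @ 8: {1,2,5,6,7}  [accepting]
final: {1,2,5,6,7}; accept 1 in set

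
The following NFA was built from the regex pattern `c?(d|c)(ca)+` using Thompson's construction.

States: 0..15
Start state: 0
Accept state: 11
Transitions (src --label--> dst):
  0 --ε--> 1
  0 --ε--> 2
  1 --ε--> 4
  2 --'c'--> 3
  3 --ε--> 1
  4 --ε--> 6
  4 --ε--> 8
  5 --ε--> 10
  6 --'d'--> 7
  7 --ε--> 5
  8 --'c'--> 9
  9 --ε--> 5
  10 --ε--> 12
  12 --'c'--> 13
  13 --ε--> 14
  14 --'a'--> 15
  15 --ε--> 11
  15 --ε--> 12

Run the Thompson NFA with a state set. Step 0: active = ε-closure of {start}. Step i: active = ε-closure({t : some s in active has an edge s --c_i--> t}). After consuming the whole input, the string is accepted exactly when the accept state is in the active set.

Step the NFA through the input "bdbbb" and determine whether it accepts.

initial (ε-close {0}): {0,1,2,4,6,8}
'b' @ 1: {}  — no active states
rest 'dbbb' ignored (set empty)
end set {} — state 11 not in

Answer: REJECT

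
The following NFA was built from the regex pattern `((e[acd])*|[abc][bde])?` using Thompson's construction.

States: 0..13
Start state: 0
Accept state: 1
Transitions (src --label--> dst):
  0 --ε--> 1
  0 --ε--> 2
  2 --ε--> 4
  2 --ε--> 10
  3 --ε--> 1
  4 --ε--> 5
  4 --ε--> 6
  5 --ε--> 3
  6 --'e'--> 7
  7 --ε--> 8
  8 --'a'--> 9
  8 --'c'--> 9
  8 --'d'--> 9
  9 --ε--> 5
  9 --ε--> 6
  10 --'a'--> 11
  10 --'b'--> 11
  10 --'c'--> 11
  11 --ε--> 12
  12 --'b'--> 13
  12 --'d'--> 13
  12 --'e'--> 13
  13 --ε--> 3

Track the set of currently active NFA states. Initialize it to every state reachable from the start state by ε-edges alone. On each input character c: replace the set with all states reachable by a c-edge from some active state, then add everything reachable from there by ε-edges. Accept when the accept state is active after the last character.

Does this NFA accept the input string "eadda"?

Answer: REJECT

Trace:
start: ε-closure({0}) = {0,1,2,3,4,5,6,10}
'e' @ 1: {7,8}
'a' @ 2: {1,3,5,6,9}  (accept∈set)
'd' @ 3: {}  — dead — no transitions
rest 'da' ignored (set empty)
end set {} — state 1 not in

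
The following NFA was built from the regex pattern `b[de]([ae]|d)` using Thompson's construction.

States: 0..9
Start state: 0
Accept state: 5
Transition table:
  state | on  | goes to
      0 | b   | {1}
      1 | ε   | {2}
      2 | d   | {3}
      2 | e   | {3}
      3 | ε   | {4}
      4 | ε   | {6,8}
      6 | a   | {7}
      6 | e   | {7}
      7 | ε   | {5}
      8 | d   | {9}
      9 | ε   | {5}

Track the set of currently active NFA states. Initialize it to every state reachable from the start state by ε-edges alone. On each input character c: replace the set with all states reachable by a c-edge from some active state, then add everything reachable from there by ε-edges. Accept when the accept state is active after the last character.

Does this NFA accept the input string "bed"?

S₀ = ε-closure({0}) = {0}
'b' @ 1: {1,2}
'e' @ 2: {3,4,6,8}
'd' @ 3: {5,9}  (accept∈set)
end set {5,9} — state 5 in

Answer: ACCEPT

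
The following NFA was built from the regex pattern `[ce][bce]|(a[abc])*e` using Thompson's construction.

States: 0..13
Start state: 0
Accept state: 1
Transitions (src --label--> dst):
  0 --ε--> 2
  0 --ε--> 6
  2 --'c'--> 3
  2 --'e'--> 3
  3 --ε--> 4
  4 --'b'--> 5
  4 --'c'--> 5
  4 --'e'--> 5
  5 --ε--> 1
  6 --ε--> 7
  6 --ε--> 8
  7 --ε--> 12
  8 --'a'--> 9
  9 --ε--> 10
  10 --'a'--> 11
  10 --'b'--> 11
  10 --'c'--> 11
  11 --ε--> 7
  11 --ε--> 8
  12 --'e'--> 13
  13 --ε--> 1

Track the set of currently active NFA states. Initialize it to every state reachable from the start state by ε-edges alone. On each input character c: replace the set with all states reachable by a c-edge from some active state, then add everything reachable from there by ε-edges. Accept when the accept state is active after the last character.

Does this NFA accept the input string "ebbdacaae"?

start: ε-closure({0}) = {0,2,6,7,8,12}
'e' @ 1: {1,3,4,13}  ✓accept
'b' @ 2: {1,5}  ✓accept
'b' @ 3: {}  — no active states
rest 'dacaae' ignored (set empty)
end set {} — state 1 not in

Answer: REJECT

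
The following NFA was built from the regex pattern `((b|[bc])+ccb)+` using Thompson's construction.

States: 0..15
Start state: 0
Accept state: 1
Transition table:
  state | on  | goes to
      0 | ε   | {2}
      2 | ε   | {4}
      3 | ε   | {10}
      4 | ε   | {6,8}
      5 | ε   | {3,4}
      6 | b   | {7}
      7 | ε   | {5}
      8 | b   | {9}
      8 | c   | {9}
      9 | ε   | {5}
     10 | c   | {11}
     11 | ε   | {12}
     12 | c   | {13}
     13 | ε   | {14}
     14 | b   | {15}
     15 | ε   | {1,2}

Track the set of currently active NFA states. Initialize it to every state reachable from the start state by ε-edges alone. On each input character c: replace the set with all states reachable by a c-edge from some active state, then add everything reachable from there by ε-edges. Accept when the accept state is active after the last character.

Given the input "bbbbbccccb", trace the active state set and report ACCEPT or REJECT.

start: ε-closure({0}) = {0,2,4,6,8}
'b' @ 1: {3,4,5,6,7,8,9,10}
'b' @ 2: {3,4,5,6,7,8,9,10}
'b' @ 3: {3,4,5,6,7,8,9,10}
'b' @ 4: {3,4,5,6,7,8,9,10}
'b' @ 5: {3,4,5,6,7,8,9,10}
'c' @ 6: {3,4,5,6,8,9,10,11,12}
'c' @ 7: {3,4,5,6,8,9,10,11,12,13,14}
'c' @ 8: {3,4,5,6,8,9,10,11,12,13,14}
'c' @ 9: {3,4,5,6,8,9,10,11,12,13,14}
'b' @ 10: {1,2,3,4,5,6,7,8,9,10,15}  [accepting]
end set {1,2,3,4,5,6,7,8,9,10,15} — state 1 in

Answer: ACCEPT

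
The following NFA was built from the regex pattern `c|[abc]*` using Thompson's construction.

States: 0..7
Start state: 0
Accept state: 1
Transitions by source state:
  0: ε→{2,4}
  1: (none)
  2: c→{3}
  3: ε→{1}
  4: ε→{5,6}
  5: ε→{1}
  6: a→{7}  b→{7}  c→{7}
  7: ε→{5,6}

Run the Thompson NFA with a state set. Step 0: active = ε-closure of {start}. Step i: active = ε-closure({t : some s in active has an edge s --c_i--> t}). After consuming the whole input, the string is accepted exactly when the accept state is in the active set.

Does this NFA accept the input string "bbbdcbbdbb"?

Answer: REJECT

Trace:
S₀ = ε-closure({0}) = {0,1,2,4,5,6}
'b' @ 1: {1,5,6,7}  (accept∈set)
'b' @ 2: {1,5,6,7}  (accept∈set)
'b' @ 3: {1,5,6,7}  (accept∈set)
'd' @ 4: {}  — state set empty
rest 'cbbdbb' ignored (set empty)
after full input: {}  (accept=1 not in)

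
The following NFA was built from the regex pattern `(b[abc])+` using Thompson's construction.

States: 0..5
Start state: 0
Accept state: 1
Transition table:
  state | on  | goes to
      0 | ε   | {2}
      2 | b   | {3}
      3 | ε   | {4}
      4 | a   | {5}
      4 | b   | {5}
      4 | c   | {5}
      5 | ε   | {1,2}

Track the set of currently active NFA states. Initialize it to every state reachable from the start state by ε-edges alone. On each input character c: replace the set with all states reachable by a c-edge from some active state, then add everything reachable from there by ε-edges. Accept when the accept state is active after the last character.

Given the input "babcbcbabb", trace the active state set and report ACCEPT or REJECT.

Answer: ACCEPT

Steps:
S₀ = ε-closure({0}) = {0,2}
'b' @ 1: {3,4}
'a' @ 2: {1,2,5}  ✓accept
'b' @ 3: {3,4}
'c' @ 4: {1,2,5}  ✓accept
'b' @ 5: {3,4}
'c' @ 6: {1,2,5}  ✓accept
'b' @ 7: {3,4}
'a' @ 8: {1,2,5}  ✓accept
'b' @ 9: {3,4}
'b' @ 10: {1,2,5}  ✓accept
after full input: {1,2,5}  (accept=1 in)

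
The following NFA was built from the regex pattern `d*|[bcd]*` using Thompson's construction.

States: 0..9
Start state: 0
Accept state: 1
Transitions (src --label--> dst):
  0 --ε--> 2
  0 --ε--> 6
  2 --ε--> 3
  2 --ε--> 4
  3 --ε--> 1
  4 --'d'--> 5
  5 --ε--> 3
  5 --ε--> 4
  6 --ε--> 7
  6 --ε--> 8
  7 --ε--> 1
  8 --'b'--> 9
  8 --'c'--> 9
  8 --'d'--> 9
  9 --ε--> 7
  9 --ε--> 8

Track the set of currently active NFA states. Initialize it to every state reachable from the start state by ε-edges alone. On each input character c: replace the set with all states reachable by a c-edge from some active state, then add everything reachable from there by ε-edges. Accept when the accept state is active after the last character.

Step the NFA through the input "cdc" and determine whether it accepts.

Answer: ACCEPT

Derivation:
initial (ε-close {0}): {0,1,2,3,4,6,7,8}
'c' @ 1: {1,7,8,9}  [accepting]
'd' @ 2: {1,7,8,9}  [accepting]
'c' @ 3: {1,7,8,9}  [accepting]
after full input: {1,7,8,9}  (accept=1 in)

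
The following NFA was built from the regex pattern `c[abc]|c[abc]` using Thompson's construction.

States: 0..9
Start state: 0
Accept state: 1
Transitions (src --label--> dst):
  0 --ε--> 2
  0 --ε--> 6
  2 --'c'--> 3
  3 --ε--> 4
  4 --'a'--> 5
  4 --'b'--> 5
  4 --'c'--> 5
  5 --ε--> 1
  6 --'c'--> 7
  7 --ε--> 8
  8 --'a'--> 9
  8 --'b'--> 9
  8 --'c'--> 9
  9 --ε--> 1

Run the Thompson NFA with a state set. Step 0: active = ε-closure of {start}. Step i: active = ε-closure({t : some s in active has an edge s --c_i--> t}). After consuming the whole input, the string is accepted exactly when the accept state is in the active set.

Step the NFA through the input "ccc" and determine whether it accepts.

S₀ = ε-closure({0}) = {0,2,6}
'c' @ 1: {3,4,7,8}
'c' @ 2: {1,5,9}  (accept∈set)
'c' @ 3: {}  — state set empty
final: {}; accept 1 not in set

Answer: REJECT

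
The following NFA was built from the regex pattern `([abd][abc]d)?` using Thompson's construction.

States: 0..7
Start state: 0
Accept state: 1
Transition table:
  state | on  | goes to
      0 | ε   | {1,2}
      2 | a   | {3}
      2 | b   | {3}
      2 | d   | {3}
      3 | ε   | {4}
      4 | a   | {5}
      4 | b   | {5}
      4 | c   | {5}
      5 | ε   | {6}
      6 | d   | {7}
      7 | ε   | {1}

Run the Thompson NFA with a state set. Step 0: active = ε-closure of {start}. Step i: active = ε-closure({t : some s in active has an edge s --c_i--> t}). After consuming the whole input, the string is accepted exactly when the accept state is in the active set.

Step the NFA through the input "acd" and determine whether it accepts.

S₀ = ε-closure({0}) = {0,1,2}
'a' @ 1: {3,4}
'c' @ 2: {5,6}
'd' @ 3: {1,7}  ✓accept
after full input: {1,7}  (accept=1 in)

Answer: ACCEPT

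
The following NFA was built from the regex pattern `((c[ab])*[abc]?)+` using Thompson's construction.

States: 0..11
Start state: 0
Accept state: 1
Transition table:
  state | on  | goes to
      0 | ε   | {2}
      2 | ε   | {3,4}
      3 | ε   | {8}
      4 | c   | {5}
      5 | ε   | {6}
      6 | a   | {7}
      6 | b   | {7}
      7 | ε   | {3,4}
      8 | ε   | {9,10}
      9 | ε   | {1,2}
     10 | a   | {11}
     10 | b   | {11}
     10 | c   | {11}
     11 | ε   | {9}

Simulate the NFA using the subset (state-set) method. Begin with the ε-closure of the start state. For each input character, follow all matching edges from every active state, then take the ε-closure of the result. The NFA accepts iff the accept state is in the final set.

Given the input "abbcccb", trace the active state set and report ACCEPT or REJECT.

initial (ε-close {0}): {0,1,2,3,4,8,9,10}
'a' @ 1: {1,2,3,4,8,9,10,11}  ✓accept
'b' @ 2: {1,2,3,4,8,9,10,11}  ✓accept
'b' @ 3: {1,2,3,4,8,9,10,11}  ✓accept
'c' @ 4: {1,2,3,4,5,6,8,9,10,11}  ✓accept
'c' @ 5: {1,2,3,4,5,6,8,9,10,11}  ✓accept
'c' @ 6: {1,2,3,4,5,6,8,9,10,11}  ✓accept
'b' @ 7: {1,2,3,4,7,8,9,10,11}  ✓accept
end set {1,2,3,4,7,8,9,10,11} — state 1 in

Answer: ACCEPT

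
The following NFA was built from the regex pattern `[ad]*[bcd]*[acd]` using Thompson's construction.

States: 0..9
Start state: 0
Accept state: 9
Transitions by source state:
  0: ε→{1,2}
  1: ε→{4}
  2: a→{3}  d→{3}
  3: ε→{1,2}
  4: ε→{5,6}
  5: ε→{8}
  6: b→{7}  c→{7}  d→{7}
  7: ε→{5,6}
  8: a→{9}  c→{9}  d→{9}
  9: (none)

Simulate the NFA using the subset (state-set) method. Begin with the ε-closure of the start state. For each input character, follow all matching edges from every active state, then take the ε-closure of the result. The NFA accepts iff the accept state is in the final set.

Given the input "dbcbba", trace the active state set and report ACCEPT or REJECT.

Answer: ACCEPT

Trace:
start: ε-closure({0}) = {0,1,2,4,5,6,8}
'd' @ 1: {1,2,3,4,5,6,7,8,9}  (accept∈set)
'b' @ 2: {5,6,7,8}
'c' @ 3: {5,6,7,8,9}  (accept∈set)
'b' @ 4: {5,6,7,8}
'b' @ 5: {5,6,7,8}
'a' @ 6: {9}  (accept∈set)
end set {9} — state 9 in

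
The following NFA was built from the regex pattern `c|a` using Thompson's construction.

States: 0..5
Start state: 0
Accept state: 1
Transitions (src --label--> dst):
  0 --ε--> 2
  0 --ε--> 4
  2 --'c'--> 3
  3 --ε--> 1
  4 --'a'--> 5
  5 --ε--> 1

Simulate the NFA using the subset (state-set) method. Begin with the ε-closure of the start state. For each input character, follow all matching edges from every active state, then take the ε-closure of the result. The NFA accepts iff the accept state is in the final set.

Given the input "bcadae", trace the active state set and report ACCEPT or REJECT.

Answer: REJECT

Steps:
initial (ε-close {0}): {0,2,4}
'b' @ 1: {}  — dead — no transitions
rest 'cadae' ignored (set empty)
final: {}; accept 1 not in set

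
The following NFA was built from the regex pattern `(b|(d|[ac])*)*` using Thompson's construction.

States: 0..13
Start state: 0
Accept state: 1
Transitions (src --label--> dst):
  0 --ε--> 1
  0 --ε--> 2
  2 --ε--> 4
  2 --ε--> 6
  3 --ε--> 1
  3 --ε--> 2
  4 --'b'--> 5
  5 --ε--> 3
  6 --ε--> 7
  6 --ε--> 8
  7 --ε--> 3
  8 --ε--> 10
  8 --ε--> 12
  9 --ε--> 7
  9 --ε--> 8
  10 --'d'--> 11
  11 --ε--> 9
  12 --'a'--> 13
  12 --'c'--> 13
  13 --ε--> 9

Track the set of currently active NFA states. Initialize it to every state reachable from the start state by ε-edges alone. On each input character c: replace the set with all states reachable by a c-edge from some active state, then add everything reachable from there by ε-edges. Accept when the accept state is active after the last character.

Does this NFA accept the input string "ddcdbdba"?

initial (ε-close {0}): {0,1,2,3,4,6,7,8,10,12}
'd' @ 1: {1,2,3,4,6,7,8,9,10,11,12}  ✓accept
'd' @ 2: {1,2,3,4,6,7,8,9,10,11,12}  ✓accept
'c' @ 3: {1,2,3,4,6,7,8,9,10,12,13}  ✓accept
'd' @ 4: {1,2,3,4,6,7,8,9,10,11,12}  ✓accept
'b' @ 5: {1,2,3,4,5,6,7,8,10,12}  ✓accept
'd' @ 6: {1,2,3,4,6,7,8,9,10,11,12}  ✓accept
'b' @ 7: {1,2,3,4,5,6,7,8,10,12}  ✓accept
'a' @ 8: {1,2,3,4,6,7,8,9,10,12,13}  ✓accept
after full input: {1,2,3,4,6,7,8,9,10,12,13}  (accept=1 in)

Answer: ACCEPT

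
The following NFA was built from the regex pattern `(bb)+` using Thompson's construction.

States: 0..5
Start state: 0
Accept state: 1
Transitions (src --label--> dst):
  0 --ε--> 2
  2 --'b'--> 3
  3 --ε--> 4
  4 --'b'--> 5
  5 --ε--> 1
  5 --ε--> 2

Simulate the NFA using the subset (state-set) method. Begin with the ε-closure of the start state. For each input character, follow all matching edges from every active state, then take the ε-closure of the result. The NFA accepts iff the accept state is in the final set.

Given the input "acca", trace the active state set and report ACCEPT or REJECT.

initial (ε-close {0}): {0,2}
'a' @ 1: {}  — no active states
rest 'cca' ignored (set empty)
after full input: {}  (accept=1 not in)

Answer: REJECT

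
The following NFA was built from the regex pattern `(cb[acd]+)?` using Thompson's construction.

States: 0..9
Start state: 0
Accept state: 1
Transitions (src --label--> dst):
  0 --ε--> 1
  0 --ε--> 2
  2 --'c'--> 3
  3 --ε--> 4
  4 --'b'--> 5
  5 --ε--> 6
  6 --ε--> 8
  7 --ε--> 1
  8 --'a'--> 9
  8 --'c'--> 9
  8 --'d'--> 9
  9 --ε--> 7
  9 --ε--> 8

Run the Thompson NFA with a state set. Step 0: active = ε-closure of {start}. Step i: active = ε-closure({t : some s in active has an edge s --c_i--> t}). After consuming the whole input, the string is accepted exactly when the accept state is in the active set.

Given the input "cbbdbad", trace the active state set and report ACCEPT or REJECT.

S₀ = ε-closure({0}) = {0,1,2}
'c' @ 1: {3,4}
'b' @ 2: {5,6,8}
'b' @ 3: {}  — dead — no transitions
rest 'dbad' ignored (set empty)
end set {} — state 1 not in

Answer: REJECT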